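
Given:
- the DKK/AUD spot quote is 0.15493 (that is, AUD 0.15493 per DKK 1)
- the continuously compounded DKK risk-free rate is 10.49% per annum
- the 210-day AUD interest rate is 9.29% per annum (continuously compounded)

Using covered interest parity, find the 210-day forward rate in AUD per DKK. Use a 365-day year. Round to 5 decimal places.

T = 210/365 years.
AUD growth factor: e^(0.0929×210/365) = 1.0549035.
Growth of 1 DKK over T: e^(0.1049×210/365) = 1.0622119.
CIP: F = S · (grow AUD)/(grow DKK) = 0.15493 × 1.0549035/1.0622119 = 0.1538640 AUD per DKK.

0.15386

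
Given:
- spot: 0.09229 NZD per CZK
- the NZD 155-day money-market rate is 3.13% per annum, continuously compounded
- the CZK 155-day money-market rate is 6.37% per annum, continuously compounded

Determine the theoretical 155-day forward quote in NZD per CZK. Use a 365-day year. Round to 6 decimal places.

0.091029

T = 155/365 years.
NZD growth factor: e^(0.0313×155/365) = 1.0133805.
CZK accumulates by e^(0.0637×155/365) = 1.0274199.
CIP: F = S · (grow NZD)/(grow CZK) = 0.09229 × 1.0133805/1.0274199 = 0.09102888 NZD per CZK.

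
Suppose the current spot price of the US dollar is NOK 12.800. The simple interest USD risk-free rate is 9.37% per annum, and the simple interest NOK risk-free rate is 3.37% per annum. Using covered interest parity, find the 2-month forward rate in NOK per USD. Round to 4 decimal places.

12.6740

T = 2/12 years.
NOK growth factor: 1 + 0.0337×2/12 = 1.00561667.
USD accumulates by 1 + 0.0937×2/12 = 1.01561667.
So F = 12.8 × 1.00561667 / 1.01561667 = 12.673968 (NOK/USD).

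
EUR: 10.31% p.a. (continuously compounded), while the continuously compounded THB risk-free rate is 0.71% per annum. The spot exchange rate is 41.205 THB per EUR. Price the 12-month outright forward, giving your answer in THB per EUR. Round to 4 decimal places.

37.4333

T = 1 year.
THB growth factor: e^(0.0071×1) = 1.00712526.
EUR accumulates by e^(0.1031×1) = 1.10860226.
So F = 41.205 × 1.00712526 / 1.10860226 = 37.433260 (THB/EUR).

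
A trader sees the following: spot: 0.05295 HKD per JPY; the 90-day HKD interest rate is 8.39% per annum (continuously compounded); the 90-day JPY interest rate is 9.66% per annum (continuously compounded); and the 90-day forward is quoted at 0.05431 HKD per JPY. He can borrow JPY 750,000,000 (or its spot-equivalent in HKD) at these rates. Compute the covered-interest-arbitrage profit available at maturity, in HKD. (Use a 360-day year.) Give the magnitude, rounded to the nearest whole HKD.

HKD 1,173,897

T = 90/360 years.
Keep in JPY, deliver into the forward: 750,000,000·1.024443973·0.05431 = HKD 41,728,164.13.
Swap to HKD now, deposit: 750,000,000·0.05295·1.0211965214 = HKD 40,554,266.86.
The quoted forward overvalues JPY, so borrow HKD, buy JPY at spot, deposit the JPY at 9.66%, and sell the proceeds forward at 0.05431.
The gap between the two covered legs is HKD 1,173,897.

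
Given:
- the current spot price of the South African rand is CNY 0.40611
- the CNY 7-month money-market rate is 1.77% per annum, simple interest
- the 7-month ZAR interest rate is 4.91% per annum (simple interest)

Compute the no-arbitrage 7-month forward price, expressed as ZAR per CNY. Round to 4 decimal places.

2.5070

T = 7/12 years.
CNY accumulates by 1 + 0.0177×7/12 = 1.010325.
ZAR accumulates by 1 + 0.0491×7/12 = 1.0286417.
So F = 0.40611 × 1.010325 / 1.0286417 = 0.3988785 (CNY/ZAR).
Invert for ZAR per CNY: 1 / 0.3988785 = 2.5070.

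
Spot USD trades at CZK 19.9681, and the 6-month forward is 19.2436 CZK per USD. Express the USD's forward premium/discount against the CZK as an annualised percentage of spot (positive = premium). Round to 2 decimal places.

T = 6/12 years.
Period premium: (19.2436 − 19.9681)/19.9681 = -0.0362829.
×(1/T) gives -7.26% p.a.

-7.26%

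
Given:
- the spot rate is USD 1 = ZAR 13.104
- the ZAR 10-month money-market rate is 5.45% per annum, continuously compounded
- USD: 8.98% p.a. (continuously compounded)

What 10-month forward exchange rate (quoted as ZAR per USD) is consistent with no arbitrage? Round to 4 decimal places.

T = 10/12 years.
ZAR accumulates by e^(0.0545×10/12) = 1.0464638.
USD growth factor: e^(0.0898×10/12) = 1.07770452.
CIP: F = S · (grow ZAR)/(grow USD) = 13.104 × 1.0464638/1.07770452 = 12.724139 ZAR per USD.

12.7241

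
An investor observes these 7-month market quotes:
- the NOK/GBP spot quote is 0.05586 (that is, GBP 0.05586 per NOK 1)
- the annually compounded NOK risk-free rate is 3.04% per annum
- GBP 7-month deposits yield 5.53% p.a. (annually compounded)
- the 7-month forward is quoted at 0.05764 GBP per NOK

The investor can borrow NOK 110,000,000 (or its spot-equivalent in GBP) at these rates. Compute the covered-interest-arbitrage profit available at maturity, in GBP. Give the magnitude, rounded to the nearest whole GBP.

GBP 111,546

T = 7/12 years.
Invest the NOK and cover forward: 110,000,000 × 1.017622605 × 0.05764 = GBP 6,452,134.36.
Convert at spot and invest in GBP: 110,000,000 × 0.05586 × 1.031896083 = GBP 6,340,588.67.
The quoted forward overvalues NOK, so borrow GBP, buy NOK at spot, deposit the NOK at 3.04%, and sell the proceeds forward at 0.05764.
Profit = 6,452,134.36 − 6,340,588.67 = GBP 111,546.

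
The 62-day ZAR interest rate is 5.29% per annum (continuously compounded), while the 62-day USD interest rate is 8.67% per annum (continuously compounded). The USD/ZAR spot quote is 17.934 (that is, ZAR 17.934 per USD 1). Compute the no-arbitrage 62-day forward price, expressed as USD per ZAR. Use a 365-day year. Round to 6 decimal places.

T = 62/365 years.
ZAR growth factor: e^(0.0529×62/365) = 1.0090262.
USD growth factor: e^(0.0867×62/365) = 1.0148361.
Forward (ZAR per USD) = 17.934 × 1.0090262 / 1.0148361 = 17.83133.
Invert for USD per ZAR: 1 / 17.83133 = 0.056081.

0.056081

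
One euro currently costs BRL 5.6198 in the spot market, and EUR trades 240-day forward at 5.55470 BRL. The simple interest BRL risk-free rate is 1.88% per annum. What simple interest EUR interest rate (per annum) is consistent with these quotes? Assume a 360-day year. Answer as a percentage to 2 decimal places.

3.66%

T = 240/360 years.
F/S = 5.5547/5.6198 = 0.9884160 = (growth of BRL) / (growth of EUR).
The BRL side grows by 1 + 0.0188×240/360 = 1.0125333.
Hence g_EUR = 1.0243999.
r = (1.0243999 − 1)/(240/360) = 0.036600 → 3.66%.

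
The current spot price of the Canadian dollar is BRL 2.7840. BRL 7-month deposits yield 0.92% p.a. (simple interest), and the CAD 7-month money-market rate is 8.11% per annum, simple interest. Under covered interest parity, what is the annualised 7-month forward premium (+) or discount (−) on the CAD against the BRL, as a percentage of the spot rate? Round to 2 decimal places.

T = 7/12 years.
CIP forward (BRL per CAD) = 2.784 × 1.0053667/1.0473083 = 2.6725090.
(F − S)/S ÷ T = (2.6725090 − 2.784)/2.784/(7/12) = -0.068652 → -6.87%.

-6.87%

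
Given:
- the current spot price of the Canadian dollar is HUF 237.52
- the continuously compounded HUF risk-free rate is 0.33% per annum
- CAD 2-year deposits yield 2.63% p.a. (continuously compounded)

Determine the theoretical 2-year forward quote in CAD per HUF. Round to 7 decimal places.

T = 2 years.
HUF accumulates by e^(0.0033×2) = 1.0066218.
CAD growth factor: e^(0.0263×2) = 1.054008.
CIP: F = S · (grow HUF)/(grow CAD) = 237.52 × 1.0066218/1.054008 = 226.8416 HUF per CAD.
Quoted the other way: 1/226.8416 = 0.0044084 CAD per HUF.

0.0044084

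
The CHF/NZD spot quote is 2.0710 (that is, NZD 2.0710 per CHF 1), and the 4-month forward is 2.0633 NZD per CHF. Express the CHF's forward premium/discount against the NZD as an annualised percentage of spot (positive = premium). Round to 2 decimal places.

-1.12%

T = 4/12 years.
(F − S)/S = (2.0633 − 2.071)/2.071 = -0.0037180.
Annualise by dividing by T: -0.0037180 / (4/12) = -0.011154 → -1.12%.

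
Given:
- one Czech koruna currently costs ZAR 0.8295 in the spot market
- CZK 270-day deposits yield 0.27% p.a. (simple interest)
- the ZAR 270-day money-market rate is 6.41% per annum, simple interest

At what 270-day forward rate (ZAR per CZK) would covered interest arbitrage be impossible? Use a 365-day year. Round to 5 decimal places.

T = 270/365 years.
ZAR growth factor: 1 + 0.0641×270/365 = 1.0474164.
Growth of 1 CZK over T: 1 + 0.0027×270/365 = 1.0019973.
So F = 0.8295 × 1.0474164 / 1.0019973 = 0.8671000 (ZAR/CZK).

0.86710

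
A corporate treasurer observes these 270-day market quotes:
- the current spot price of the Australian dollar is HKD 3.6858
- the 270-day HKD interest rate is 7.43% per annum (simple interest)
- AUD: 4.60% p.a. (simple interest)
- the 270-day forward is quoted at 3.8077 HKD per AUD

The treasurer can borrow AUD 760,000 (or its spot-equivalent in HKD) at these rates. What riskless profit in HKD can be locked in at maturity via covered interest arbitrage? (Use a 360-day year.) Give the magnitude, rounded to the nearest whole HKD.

HKD 36,385

T = 270/360 years.
Invest the AUD and cover forward: 760,000 × 1.034500 × 3.8077 = HKD 2,993,689.89.
Convert at spot and invest in HKD: 760,000 × 3.6858 × 1.055725 = HKD 2,957,305.32.
The quoted forward overvalues AUD, so borrow HKD, buy AUD at spot, deposit the AUD at 4.60%, and sell the proceeds forward at 3.8077.
The gap between the two covered legs is HKD 36,385.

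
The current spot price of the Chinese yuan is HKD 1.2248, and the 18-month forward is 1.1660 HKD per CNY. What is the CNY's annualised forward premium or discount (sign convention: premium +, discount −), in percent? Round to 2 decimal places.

-3.20%

T = 18/12 years.
CNY trades forward at -4.80078% vs spot over the period.
Annualise by dividing by T: -0.0480078 / (18/12) = -0.032005 → -3.20%.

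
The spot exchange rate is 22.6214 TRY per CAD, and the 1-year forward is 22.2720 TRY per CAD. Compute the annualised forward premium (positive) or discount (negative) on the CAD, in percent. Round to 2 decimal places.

-1.54%

T = 1 year.
(F − S)/S = (22.2720 − 22.6214)/22.6214 = -0.0154456.
Annualise by dividing by T: -0.0154456 / 1 = -0.015446 → -1.54%.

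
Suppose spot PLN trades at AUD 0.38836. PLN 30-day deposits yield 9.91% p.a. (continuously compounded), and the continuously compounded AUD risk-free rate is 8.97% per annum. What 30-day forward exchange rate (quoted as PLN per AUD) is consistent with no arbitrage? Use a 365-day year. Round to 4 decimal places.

2.5769

T = 30/365 years.
AUD growth factor: e^(0.0897×30/365) = 1.0073998.
PLN accumulates by e^(0.0991×30/365) = 1.0081785.
CIP: F = S · (grow AUD)/(grow PLN) = 0.38836 × 1.0073998/1.0081785 = 0.3880600 AUD per PLN.
Quoted the other way: 1/0.3880600 = 2.5769 PLN per AUD.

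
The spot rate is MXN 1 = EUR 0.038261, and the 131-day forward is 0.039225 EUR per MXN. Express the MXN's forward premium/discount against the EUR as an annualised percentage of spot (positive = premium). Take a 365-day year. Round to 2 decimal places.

T = 131/365 years.
Period premium: (0.039225 − 0.038261)/0.038261 = 0.0251954.
×(1/T) gives 7.02% p.a.

+7.02%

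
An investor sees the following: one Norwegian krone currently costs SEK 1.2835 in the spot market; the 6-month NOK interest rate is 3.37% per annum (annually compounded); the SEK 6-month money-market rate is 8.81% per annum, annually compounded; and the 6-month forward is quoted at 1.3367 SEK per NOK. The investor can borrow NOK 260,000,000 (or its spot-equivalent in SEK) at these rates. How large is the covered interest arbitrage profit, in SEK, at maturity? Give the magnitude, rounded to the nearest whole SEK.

SEK 5,249,878

T = 6/12 years.
Invest the NOK and cover forward: 260,000,000 × 1.01671038157 × 1.3367 = SEK 353,349,559.43.
Convert at spot and invest in SEK: 260,000,000 × 1.2835 × 1.04312031904 = SEK 348,099,681.67.
The quoted forward overvalues NOK, so borrow SEK, buy NOK at spot, deposit the NOK at 3.37%, and sell the proceeds forward at 1.3367.
The gap between the two covered legs is SEK 5,249,878.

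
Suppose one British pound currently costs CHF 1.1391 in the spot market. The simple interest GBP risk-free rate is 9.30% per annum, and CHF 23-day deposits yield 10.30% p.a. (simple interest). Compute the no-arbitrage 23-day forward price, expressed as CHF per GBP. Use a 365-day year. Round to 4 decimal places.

1.1398

T = 23/365 years.
Growth of 1 CHF over T: 1 + 0.1030×23/365 = 1.0064904.
GBP accumulates by 1 + 0.0930×23/365 = 1.0058603.
Forward (CHF per GBP) = 1.1391 × 1.0064904 / 1.0058603 = 1.139814.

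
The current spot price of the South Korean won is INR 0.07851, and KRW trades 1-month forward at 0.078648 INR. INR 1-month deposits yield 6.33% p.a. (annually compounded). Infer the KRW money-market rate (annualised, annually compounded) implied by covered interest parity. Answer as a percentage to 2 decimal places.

T = 1/12 years.
F/S = 0.078648/0.07851 = 1.0017577 = (growth of INR) / (growth of KRW).
The INR side grows by (1 + 0.0633)^(1/12) = 1.0051279.
Hence g_KRW = 1.0033643.
Annualise: 1.0033643^(12/1) − 1 = 0.041127 = 4.11%.

4.11%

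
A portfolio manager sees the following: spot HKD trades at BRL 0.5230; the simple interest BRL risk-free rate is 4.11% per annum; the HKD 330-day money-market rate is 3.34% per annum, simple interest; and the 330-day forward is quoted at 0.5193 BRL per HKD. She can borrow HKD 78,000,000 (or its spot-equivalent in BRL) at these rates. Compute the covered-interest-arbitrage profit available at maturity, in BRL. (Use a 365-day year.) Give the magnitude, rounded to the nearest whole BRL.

BRL 581,308

T = 330/365 years.
Invest the HKD and cover forward: 78,000,000 × 1.0301972603 × 0.5193 = BRL 41,728,552.11.
Convert at spot and invest in BRL: 78,000,000 × 0.5230 × 1.0371589041 = BRL 42,309,860.33.
The quoted forward undervalues HKD, so borrow HKD, convert to BRL at spot, deposit the BRL at 4.11%, and buy HKD forward at 0.5193 to cover the loan.
Arbitrage profit = |41,728,552.11 − 42,309,860.33| = BRL 581,308.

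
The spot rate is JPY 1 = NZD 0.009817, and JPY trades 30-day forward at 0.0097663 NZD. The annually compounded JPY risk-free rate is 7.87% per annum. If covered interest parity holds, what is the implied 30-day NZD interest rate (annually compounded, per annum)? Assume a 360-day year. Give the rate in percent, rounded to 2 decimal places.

T = 30/360 years.
By CIP, F/S equals the NZD-to-JPY growth ratio: 0.0097663/0.009817 = 0.9948355.
JPY growth factor: (1 + 0.0787)^(30/360) = 1.006333.
Hence g_NZD = 1.0011358.
Annualise: 1.0011358^(360/30) − 1 = 0.013715 = 1.37%.

1.37%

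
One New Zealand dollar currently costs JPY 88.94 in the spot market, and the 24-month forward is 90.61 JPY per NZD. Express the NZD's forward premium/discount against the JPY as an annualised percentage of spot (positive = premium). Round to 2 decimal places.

+0.94%

T = 2 years.
NZD trades forward at +1.87767% vs spot over the period.
Annualise by dividing by T: 0.0187767 / 2 = 0.009388 → 0.94%.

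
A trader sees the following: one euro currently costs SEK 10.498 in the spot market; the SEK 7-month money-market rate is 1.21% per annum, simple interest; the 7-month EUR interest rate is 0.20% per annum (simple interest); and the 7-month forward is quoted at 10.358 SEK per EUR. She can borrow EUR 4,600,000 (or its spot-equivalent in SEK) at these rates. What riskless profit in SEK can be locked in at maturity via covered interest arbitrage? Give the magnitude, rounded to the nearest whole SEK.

SEK 929,265

T = 7/12 years.
Keep in EUR, deliver into the forward: 4,600,000·1.0011666667·10.358 = SEK 47,702,387.93.
Swap to SEK now, deposit: 4,600,000·10.498·1.0070583333 = SEK 48,631,652.56.
The quoted forward undervalues EUR, so borrow EUR, convert to SEK at spot, deposit the SEK at 1.21%, and buy EUR forward at 10.358 to cover the loan.
The gap between the two covered legs is SEK 929,265.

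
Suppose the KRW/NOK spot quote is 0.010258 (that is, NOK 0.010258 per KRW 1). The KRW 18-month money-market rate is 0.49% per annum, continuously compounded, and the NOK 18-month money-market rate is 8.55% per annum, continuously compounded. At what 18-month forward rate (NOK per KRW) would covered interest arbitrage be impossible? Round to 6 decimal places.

T = 18/12 years.
NOK growth factor: e^(0.0855×18/12) = 1.1368372.
KRW growth factor: e^(0.0049×18/12) = 1.0073771.
Forward (NOK per KRW) = 0.010258 × 1.1368372 / 1.0073771 = 0.01157628.

0.011576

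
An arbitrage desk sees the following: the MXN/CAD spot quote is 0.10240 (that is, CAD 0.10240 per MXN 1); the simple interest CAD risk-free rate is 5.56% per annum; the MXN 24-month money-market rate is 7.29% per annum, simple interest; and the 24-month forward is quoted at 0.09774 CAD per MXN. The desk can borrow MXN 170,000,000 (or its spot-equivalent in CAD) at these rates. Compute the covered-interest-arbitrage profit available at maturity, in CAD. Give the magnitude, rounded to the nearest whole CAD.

CAD 305,386

T = 2 years.
Invest the MXN and cover forward: 170,000,000 × 1.145800 × 0.09774 = CAD 19,038,383.64.
Convert at spot and invest in CAD: 170,000,000 × 0.10240 × 1.111200 = CAD 19,343,769.60.
The quoted forward undervalues MXN, so borrow MXN, convert to CAD at spot, deposit the CAD at 5.56%, and buy MXN forward at 0.09774 to cover the loan.
Arbitrage profit = |19,038,383.64 − 19,343,769.60| = CAD 305,386.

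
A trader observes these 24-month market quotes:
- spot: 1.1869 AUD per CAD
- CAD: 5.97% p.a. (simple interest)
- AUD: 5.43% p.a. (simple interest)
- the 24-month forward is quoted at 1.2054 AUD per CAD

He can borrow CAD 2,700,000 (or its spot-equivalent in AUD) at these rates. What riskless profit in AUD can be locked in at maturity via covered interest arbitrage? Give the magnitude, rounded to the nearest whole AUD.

AUD 90,524

T = 2 years.
Invest the CAD and cover forward: 2,700,000 × 1.119400 × 1.2054 = AUD 3,643,176.85.
Convert at spot and invest in AUD: 2,700,000 × 1.1869 × 1.108600 = AUD 3,552,652.82.
The quoted forward overvalues CAD, so borrow AUD, buy CAD at spot, deposit the CAD at 5.97%, and sell the proceeds forward at 1.2054.
Profit = 3,643,176.85 − 3,552,652.82 = AUD 90,524.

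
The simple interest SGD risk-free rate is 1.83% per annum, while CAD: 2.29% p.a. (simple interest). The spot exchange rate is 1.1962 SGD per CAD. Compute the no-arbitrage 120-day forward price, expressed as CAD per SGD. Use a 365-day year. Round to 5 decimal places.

0.83724

T = 120/365 years.
SGD accumulates by 1 + 0.0183×120/365 = 1.0060164.
CAD growth factor: 1 + 0.0229×120/365 = 1.0075288.
CIP: F = S · (grow SGD)/(grow CAD) = 1.1962 × 1.0060164/1.0075288 = 1.194404 SGD per CAD.
Invert for CAD per SGD: 1 / 1.194404 = 0.83724.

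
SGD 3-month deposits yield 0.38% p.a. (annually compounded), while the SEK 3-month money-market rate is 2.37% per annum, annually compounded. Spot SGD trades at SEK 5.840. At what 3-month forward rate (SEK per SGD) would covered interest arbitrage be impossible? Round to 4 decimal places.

5.8687

T = 3/12 years.
Growth of 1 SEK over T: (1 + 0.0237)^(3/12) = 1.0058731.
SGD growth factor: (1 + 0.0038)^(3/12) = 1.0009486.
So F = 5.84 × 1.0058731 / 1.0009486 = 5.868732 (SEK/SGD).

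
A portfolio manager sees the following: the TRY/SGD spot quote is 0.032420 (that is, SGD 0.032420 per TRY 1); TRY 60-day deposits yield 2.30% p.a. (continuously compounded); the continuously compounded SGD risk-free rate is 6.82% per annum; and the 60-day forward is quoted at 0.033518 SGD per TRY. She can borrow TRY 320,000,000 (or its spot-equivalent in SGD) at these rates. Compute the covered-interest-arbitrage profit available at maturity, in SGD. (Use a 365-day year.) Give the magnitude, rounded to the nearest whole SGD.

SGD 275,028

T = 60/365 years.
Invest the TRY and cover forward: 320,000,000 × 1.0037879782 × 0.033518 = SGD 10,766,388.95.
Convert at spot and invest in SGD: 320,000,000 × 0.032420 × 1.0112740372 = SGD 10,491,361.37.
The quoted forward overvalues TRY, so borrow SGD, buy TRY at spot, deposit the TRY at 2.30%, and sell the proceeds forward at 0.033518.
The gap between the two covered legs is SGD 275,028.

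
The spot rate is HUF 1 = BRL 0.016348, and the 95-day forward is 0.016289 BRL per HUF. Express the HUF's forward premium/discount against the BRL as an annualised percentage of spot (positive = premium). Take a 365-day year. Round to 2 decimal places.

T = 95/365 years.
Period premium: (0.016289 − 0.016348)/0.016348 = -0.0036090.
Annualise by dividing by T: -0.0036090 / (95/365) = -0.013866 → -1.39%.

-1.39%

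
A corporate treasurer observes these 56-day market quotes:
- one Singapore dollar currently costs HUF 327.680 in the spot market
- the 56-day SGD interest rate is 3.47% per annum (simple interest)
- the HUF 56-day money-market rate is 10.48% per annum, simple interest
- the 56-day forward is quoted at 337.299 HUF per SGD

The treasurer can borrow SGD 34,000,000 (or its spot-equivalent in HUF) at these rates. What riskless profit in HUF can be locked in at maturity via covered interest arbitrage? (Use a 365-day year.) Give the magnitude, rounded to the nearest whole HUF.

T = 56/365 years.
Invest the SGD and cover forward: 34,000,000 × 1.005323835616 × 337.299 = HUF 11,529,220,630.60.
Convert at spot and invest in HUF: 34,000,000 × 327.680 × 1.01607890411 = HUF 11,320,257,000.16.
The quoted forward overvalues SGD, so borrow HUF, buy SGD at spot, deposit the SGD at 3.47%, and sell the proceeds forward at 337.299.
Arbitrage profit = |11,529,220,630.60 − 11,320,257,000.16| = HUF 208,963,630.

HUF 208,963,630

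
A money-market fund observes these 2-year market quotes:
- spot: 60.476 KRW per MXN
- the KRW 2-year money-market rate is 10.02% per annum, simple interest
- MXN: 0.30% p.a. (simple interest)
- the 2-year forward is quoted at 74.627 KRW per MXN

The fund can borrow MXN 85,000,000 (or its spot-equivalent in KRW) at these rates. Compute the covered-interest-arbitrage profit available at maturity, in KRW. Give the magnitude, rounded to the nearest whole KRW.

KRW 210,746,586

T = 2 years.
Keep in MXN, deliver into the forward: 85,000,000·1.006000·74.627 = KRW 6,381,354,770.00.
Swap to KRW now, deposit: 85,000,000·60.476·1.200400 = KRW 6,170,608,184.00.
The quoted forward overvalues MXN, so borrow KRW, buy MXN at spot, deposit the MXN at 0.30%, and sell the proceeds forward at 74.627.
Profit = 6,381,354,770.00 − 6,170,608,184.00 = KRW 210,746,586.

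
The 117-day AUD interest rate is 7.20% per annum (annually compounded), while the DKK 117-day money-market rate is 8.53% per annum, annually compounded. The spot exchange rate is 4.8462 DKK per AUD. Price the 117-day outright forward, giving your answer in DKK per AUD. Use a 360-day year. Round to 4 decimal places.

4.8657

T = 117/360 years.
Growth of 1 DKK over T: (1 + 0.0853)^(117/360) = 1.0269604.
AUD growth factor: (1 + 0.0720)^(117/360) = 1.0228532.
Forward (DKK per AUD) = 4.8462 × 1.0269604 / 1.0228532 = 4.865660.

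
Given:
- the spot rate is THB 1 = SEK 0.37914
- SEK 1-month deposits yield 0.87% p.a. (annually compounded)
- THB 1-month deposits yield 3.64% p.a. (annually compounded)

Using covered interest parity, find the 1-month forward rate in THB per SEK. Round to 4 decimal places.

2.6435

T = 1/12 years.
SEK growth factor: (1 + 0.0087)^(1/12) = 1.0007221.
THB accumulates by (1 + 0.0364)^(1/12) = 1.0029839.
So F = 0.37914 × 1.0007221 / 1.0029839 = 0.3782850 (SEK/THB).
Invert for THB per SEK: 1 / 0.3782850 = 2.6435.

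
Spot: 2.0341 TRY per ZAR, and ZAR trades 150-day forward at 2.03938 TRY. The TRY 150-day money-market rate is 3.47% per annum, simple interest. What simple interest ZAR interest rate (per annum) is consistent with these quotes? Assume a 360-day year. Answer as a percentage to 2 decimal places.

T = 150/360 years.
By CIP, F/S equals the TRY-to-ZAR growth ratio: 2.03938/2.0341 = 1.0025957.
TRY growth factor: 1 + 0.0347×150/360 = 1.0144583.
So the ZAR growth factor = 1.0118319.
r = (1.0118319 − 1)/(150/360) = 0.028397 → 2.84%.

2.84%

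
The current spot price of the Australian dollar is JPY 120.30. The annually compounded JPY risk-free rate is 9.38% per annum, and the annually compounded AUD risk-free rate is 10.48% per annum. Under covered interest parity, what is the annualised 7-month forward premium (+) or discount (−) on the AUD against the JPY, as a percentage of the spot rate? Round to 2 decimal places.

-1.00%

T = 7/12 years.
No-arbitrage forward: 120.3 × 1.0536923 / 1.0598607 = 119.59985 JPY/AUD.
(F − S)/S ÷ T = (119.59985 − 120.3)/120.3/(7/12) = -0.009977 → -1.00%.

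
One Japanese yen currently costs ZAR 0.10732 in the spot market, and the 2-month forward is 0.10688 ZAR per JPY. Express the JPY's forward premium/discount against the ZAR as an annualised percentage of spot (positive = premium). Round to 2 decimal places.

T = 2/12 years.
Period premium: (0.10688 − 0.10732)/0.10732 = -0.0040999.
Per annum: -0.0040999 / (2/12) = -0.024599 = -2.46%.

-2.46%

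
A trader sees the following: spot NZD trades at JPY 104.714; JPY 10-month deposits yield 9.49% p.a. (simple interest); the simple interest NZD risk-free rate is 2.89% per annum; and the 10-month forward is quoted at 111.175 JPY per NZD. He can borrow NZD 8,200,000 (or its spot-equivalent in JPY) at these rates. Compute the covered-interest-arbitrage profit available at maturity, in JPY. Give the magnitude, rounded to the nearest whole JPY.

JPY 7,030,126

T = 10/12 years.
Keep in NZD, deliver into the forward: 8,200,000·1.02408333333·111.175 = JPY 933,590,209.58.
Swap to JPY now, deposit: 8,200,000·104.714·1.07908333333 = JPY 926,560,083.76.
The quoted forward overvalues NZD, so borrow JPY, buy NZD at spot, deposit the NZD at 2.89%, and sell the proceeds forward at 111.175.
Profit = 933,590,209.58 − 926,560,083.76 = JPY 7,030,126.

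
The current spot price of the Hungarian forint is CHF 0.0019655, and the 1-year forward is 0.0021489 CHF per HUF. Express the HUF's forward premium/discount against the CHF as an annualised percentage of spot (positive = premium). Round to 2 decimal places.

T = 1 year.
Period premium: (0.0021489 − 0.0019655)/0.0019655 = 0.0933096.
Annualise by dividing by T: 0.0933096 / 1 = 0.093310 → 9.33%.

+9.33%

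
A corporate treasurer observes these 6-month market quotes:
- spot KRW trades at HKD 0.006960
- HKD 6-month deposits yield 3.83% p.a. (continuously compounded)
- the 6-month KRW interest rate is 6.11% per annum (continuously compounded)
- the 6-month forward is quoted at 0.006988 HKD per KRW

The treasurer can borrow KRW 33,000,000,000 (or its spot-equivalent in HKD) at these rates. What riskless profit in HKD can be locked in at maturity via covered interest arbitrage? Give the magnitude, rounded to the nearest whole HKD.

T = 6/12 years.
Keep in KRW, deliver into the forward: 33,000,000,000·1.03102143983·0.006988 = HKD 237,757,668.11.
Swap to HKD now, deposit: 33,000,000,000·0.006960·1.01933453733 = HKD 234,120,756.53.
The quoted forward overvalues KRW, so borrow HKD, buy KRW at spot, deposit the KRW at 6.11%, and sell the proceeds forward at 0.006988.
Profit = 237,757,668.11 − 234,120,756.53 = HKD 3,636,912.

HKD 3,636,912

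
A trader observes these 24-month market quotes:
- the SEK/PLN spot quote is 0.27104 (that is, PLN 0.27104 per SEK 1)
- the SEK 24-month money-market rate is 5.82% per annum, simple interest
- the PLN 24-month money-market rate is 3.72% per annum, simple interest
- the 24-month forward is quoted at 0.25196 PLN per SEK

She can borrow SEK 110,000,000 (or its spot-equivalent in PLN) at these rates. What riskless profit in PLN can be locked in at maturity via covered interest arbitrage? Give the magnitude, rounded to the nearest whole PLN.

T = 2 years.
Invest the SEK and cover forward: 110,000,000 × 1.116400 × 0.25196 = PLN 30,941,695.84.
Convert at spot and invest in PLN: 110,000,000 × 0.27104 × 1.074400 = PLN 32,032,591.36.
The quoted forward undervalues SEK, so borrow SEK, convert to PLN at spot, deposit the PLN at 3.72%, and buy SEK forward at 0.25196 to cover the loan.
The gap between the two covered legs is PLN 1,090,896.

PLN 1,090,896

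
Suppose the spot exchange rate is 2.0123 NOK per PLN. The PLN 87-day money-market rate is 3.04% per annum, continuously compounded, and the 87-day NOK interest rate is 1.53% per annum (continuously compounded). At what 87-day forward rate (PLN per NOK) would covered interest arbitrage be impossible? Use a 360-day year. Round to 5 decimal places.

0.49876

T = 87/360 years.
Growth of 1 NOK over T: e^(0.0153×87/360) = 1.0037043.
PLN growth factor: e^(0.0304×87/360) = 1.0073737.
CIP: F = S · (grow NOK)/(grow PLN) = 2.0123 × 1.0037043/1.0073737 = 2.004970 NOK per PLN.
Invert for PLN per NOK: 1 / 2.004970 = 0.49876.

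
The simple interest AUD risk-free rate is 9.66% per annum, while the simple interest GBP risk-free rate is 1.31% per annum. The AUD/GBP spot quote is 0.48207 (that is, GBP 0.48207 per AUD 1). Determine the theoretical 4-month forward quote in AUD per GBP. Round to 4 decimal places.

T = 4/12 years.
GBP growth factor: 1 + 0.0131×4/12 = 1.0043667.
Growth of 1 AUD over T: 1 + 0.0966×4/12 = 1.032200.
CIP: F = S · (grow GBP)/(grow AUD) = 0.48207 × 1.0043667/1.032200 = 0.4690710 GBP per AUD.
Invert for AUD per GBP: 1 / 0.4690710 = 2.1319.

2.1319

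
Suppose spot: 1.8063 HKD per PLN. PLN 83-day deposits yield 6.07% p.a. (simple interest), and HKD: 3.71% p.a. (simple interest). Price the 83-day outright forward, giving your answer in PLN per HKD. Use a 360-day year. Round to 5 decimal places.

T = 83/360 years.
Growth of 1 HKD over T: 1 + 0.0371×83/360 = 1.0085536.
PLN growth factor: 1 + 0.0607×83/360 = 1.0139947.
CIP: F = S · (grow HKD)/(grow PLN) = 1.8063 × 1.0085536/1.0139947 = 1.796607 HKD per PLN.
Invert for PLN per HKD: 1 / 1.796607 = 0.55660.

0.55660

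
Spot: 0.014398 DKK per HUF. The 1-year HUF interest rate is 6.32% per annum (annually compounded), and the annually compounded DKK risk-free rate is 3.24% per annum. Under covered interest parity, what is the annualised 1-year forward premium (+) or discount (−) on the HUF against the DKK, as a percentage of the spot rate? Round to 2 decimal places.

-2.90%

T = 1 year.
No-arbitrage forward: 0.014398 × 1.032400 / 1.063200 = 0.013980902 DKK/HUF.
Annualised premium = (F − S)/S × (1/T) = (0.013980902 − 0.014398)/0.014398 ÷ 1 = -2.90%.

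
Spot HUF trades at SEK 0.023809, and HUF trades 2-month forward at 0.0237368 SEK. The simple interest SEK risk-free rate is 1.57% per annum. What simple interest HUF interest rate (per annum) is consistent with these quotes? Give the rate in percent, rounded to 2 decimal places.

3.40%

T = 2/12 years.
By CIP, F/S equals the SEK-to-HUF growth ratio: 0.0237368/0.023809 = 0.9969675.
The SEK side grows by 1 + 0.0157×2/12 = 1.0026167.
So the HUF growth factor = 1.0056664.
r = (1.0056664 − 1)/(2/12) = 0.033998 → 3.40%.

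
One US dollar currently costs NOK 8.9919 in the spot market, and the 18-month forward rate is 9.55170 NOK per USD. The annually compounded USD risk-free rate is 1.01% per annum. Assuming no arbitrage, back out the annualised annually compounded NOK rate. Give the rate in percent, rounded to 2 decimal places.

5.16%

T = 18/12 years.
F/S = 9.5517/8.9919 = 1.0622560 = (growth of NOK) / (growth of USD).
USD growth factor: (1 + 0.0101)^(18/12) = 1.0151882.
That pins the NOK growth at 1.0783898.
Annualise: 1.0783898^(12/18) − 1 = 0.051600 = 5.16%.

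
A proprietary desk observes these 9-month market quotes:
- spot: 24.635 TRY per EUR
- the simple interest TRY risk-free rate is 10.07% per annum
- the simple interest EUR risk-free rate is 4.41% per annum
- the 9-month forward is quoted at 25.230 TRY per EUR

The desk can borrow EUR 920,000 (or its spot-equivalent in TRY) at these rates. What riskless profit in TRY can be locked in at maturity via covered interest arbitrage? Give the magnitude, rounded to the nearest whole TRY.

T = 9/12 years.
Route A — deposit EUR, sell forward: 920,000 × 1.033075 × 25.230 = TRY 23,979,323.67.
Route B — convert at spot, deposit TRY: 920,000 × 24.635 × 1.075525 = TRY 24,375,913.71.
The quoted forward undervalues EUR, so borrow EUR, convert to TRY at spot, deposit the TRY at 10.07%, and buy EUR forward at 25.230 to cover the loan.
Arbitrage profit = |23,979,323.67 − 24,375,913.71| = TRY 396,590.

TRY 396,590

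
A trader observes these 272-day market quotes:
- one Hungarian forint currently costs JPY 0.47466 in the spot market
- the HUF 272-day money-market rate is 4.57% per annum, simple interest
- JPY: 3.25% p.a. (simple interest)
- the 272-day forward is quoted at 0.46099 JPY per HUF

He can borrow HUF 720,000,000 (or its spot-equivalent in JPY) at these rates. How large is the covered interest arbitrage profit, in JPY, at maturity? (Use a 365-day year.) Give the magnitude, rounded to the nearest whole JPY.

T = 272/365 years.
Invest the HUF and cover forward: 720,000,000 × 1.03405589041 × 0.46099 = JPY 343,216,385.94.
Convert at spot and invest in JPY: 720,000,000 × 0.47466 × 1.02421917808 = JPY 350,032,230.05.
The quoted forward undervalues HUF, so borrow HUF, convert to JPY at spot, deposit the JPY at 3.25%, and buy HUF forward at 0.46099 to cover the loan.
The gap between the two covered legs is JPY 6,815,844.

JPY 6,815,844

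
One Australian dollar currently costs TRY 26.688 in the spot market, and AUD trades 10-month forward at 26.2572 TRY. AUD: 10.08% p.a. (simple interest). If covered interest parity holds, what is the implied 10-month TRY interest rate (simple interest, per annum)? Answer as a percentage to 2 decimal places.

T = 10/12 years.
By CIP, F/S equals the TRY-to-AUD growth ratio: 26.2572/26.688 = 0.9838579.
The AUD side grows by 1 + 0.1008×10/12 = 1.084000.
Hence g_TRY = 1.066502.
r = (1.066502 − 1)/(10/12) = 0.079802 → 7.98%.

7.98%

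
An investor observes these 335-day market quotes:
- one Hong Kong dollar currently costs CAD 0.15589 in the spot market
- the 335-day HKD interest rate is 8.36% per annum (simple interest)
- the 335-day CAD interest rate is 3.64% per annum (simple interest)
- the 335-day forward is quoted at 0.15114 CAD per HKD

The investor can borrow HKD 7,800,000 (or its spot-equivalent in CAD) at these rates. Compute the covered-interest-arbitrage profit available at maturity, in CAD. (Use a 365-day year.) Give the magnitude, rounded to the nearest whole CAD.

T = 335/365 years.
Invest the HKD and cover forward: 7,800,000 × 1.076728767 × 0.15114 = CAD 1,269,346.93.
Convert at spot and invest in CAD: 7,800,000 × 0.15589 × 1.033408219 = CAD 1,256,564.46.
The quoted forward overvalues HKD, so borrow CAD, buy HKD at spot, deposit the HKD at 8.36%, and sell the proceeds forward at 0.15114.
Arbitrage profit = |1,269,346.93 − 1,256,564.46| = CAD 12,782.

CAD 12,782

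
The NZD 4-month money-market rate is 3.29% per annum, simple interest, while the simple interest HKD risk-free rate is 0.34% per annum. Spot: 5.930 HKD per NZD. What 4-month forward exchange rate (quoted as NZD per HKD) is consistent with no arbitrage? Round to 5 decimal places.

0.17029

T = 4/12 years.
Growth of 1 HKD over T: 1 + 0.0034×4/12 = 1.0011333.
NZD accumulates by 1 + 0.0329×4/12 = 1.0109667.
CIP: F = S · (grow HKD)/(grow NZD) = 5.93 × 1.0011333/1.0109667 = 5.872320 HKD per NZD.
Quoted the other way: 1/5.872320 = 0.17029 NZD per HKD.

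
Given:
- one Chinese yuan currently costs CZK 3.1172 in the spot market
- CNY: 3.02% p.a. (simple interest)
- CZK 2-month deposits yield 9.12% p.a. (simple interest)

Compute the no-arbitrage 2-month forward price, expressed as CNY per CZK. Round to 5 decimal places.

0.31759

T = 2/12 years.
CZK growth factor: 1 + 0.0912×2/12 = 1.015200.
Growth of 1 CNY over T: 1 + 0.0302×2/12 = 1.0050333.
Forward (CZK per CNY) = 3.1172 × 1.015200 / 1.0050333 = 3.148733.
Invert for CNY per CZK: 1 / 3.148733 = 0.31759.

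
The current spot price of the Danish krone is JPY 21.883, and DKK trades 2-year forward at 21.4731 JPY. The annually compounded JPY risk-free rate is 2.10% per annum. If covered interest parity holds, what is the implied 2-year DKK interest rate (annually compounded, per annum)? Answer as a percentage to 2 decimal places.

3.07%

T = 2 years.
F/S = 21.4731/21.883 = 0.9812686 = (growth of JPY) / (growth of DKK).
JPY growth factor: (1 + 0.0210)^2 = 1.042441.
So the DKK growth factor = 1.0623401.
r = 1.0623401^(1/2) − 1 = 0.030699 → 3.07%.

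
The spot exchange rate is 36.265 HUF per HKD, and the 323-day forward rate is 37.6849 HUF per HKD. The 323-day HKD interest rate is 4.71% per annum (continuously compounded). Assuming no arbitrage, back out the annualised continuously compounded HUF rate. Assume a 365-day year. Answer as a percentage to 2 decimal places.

9.05%

T = 323/365 years.
CIP gives F = S · g_HUF/g_HKD, so g_HUF/g_HKD = 37.6849/36.265 = 1.0391535.
The HKD side grows by e^(0.0471×323/365) = 1.0425611.
Hence g_HUF = 1.083381.
Take logs: ln 1.083381 / (323/365) = 0.090500, so 9.05%.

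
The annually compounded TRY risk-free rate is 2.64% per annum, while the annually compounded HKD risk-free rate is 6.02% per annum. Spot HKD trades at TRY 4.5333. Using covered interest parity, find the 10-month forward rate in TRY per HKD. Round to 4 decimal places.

T = 10/12 years.
Growth of 1 TRY over T: (1 + 0.0264)^(10/12) = 1.0219521.
HKD accumulates by (1 + 0.0602)^(10/12) = 1.0499207.
CIP: F = S · (grow TRY)/(grow HKD) = 4.5333 × 1.0219521/1.0499207 = 4.412538 TRY per HKD.

4.4125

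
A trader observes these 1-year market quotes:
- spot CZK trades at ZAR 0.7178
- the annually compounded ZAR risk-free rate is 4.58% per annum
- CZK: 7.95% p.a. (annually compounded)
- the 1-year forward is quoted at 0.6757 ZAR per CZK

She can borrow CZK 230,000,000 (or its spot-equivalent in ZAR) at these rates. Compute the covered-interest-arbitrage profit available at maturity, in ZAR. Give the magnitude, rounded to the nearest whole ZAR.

ZAR 4,889,131

T = 1 year.
Invest the CZK and cover forward: 230,000,000 × 1.079500 × 0.6757 = ZAR 167,766,174.50.
Convert at spot and invest in ZAR: 230,000,000 × 0.7178 × 1.045800 = ZAR 172,655,305.20.
The quoted forward undervalues CZK, so borrow CZK, convert to ZAR at spot, deposit the ZAR at 4.58%, and buy CZK forward at 0.6757 to cover the loan.
The gap between the two covered legs is ZAR 4,889,131.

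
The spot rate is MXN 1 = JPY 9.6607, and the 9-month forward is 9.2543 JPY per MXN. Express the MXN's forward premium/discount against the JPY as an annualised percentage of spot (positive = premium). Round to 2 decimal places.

T = 9/12 years.
Period premium: (9.2543 − 9.6607)/9.6607 = -0.0420673.
×(1/T) gives -5.61% p.a.

-5.61%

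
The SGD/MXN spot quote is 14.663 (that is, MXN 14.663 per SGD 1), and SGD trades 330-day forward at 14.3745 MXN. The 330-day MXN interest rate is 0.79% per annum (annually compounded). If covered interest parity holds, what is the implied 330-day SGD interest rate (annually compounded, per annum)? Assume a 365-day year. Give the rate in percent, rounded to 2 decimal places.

T = 330/365 years.
By CIP, F/S equals the MXN-to-SGD growth ratio: 14.3745/14.663 = 0.9803246.
The MXN side grows by (1 + 0.0079)^(330/365) = 1.0071398.
That pins the SGD growth at 1.0273534.
Annualise: 1.0273534^(365/330) − 1 = 0.030298 = 3.03%.

3.03%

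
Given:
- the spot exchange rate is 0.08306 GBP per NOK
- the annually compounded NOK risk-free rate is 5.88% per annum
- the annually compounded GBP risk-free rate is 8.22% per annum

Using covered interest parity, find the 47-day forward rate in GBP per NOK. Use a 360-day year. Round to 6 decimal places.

T = 47/360 years.
GBP accumulates by (1 + 0.0822)^(47/360) = 1.0103667.
NOK growth factor: (1 + 0.0588)^(47/360) = 1.0074873.
CIP: F = S · (grow GBP)/(grow NOK) = 0.08306 × 1.0103667/1.0074873 = 0.08329739 GBP per NOK.

0.083297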